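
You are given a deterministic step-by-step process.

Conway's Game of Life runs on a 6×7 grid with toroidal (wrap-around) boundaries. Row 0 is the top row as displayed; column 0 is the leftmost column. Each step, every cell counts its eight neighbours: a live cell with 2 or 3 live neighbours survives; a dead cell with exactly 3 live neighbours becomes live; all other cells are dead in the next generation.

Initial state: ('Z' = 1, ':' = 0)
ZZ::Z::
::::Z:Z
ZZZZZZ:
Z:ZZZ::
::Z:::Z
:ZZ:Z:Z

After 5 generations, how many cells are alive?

7

k=0  ZZ::Z::
::::Z:Z
ZZZZZZ:
Z:ZZZ::
::Z:::Z
:ZZ:Z:Z
k=1  :ZZ:Z:Z
::::::Z
Z::::::
Z::::::
::::Z:Z
::Z:::Z
k=2  :ZZZ::Z
:Z:::ZZ
Z:::::Z
Z:::::Z
Z::::ZZ
:ZZ:::Z
k=3  :::Z::Z
:Z:::Z:
:Z:::::
:Z:::::
:::::Z:
:::Z:::
k=4  ::Z:Z::
Z:Z::::
ZZZ::::
:::::::
:::::::
::::Z::
k=5  :Z:::::
Z:Z::::
Z:Z::::
:Z:::::
:::::::
:::Z:::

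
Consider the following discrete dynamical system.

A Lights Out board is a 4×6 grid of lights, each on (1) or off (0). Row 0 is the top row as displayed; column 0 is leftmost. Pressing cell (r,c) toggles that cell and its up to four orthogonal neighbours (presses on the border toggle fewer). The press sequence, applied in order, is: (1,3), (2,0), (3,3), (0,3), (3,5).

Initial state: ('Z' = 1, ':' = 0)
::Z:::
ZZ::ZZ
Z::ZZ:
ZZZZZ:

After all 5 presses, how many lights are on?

11

0) ::Z:::
ZZ::ZZ
Z::ZZ:
ZZZZZ:
1) ::ZZ::
ZZZZ:Z
Z:::Z:
ZZZZZ:
2) ::ZZ::
:ZZZ:Z
:Z::Z:
:ZZZZ:
3) ::ZZ::
:ZZZ:Z
:Z:ZZ:
:Z::::
4) ::::Z:
:ZZ::Z
:Z:ZZ:
:Z::::
5) ::::Z:
:ZZ::Z
:Z:ZZZ
:Z::ZZ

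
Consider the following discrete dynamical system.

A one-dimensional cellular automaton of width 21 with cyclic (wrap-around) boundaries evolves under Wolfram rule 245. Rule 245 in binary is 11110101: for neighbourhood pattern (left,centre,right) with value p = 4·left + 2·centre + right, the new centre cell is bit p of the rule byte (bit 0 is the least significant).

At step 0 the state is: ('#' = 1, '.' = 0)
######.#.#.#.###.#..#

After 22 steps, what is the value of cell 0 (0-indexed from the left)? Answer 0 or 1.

1

gen 0: ######.#.#.#.###.#..#
gen 1: #############.#####..
gen 2: .#############.#####.
gen 3: ..#############.#####
gen 4: #..#############.####
gen 5: ##..#############.###
gen 6: ###..#############.##
gen 7: ####..#############.#
gen 8: #####..#############.
gen 9: .#####..#############
gen 10: #.#####..############
gen 11: ##.#####..###########
gen 12: ###.#####..##########
gen 13: ####.#####..#########
gen 14: #####.#####..########
gen 15: ######.#####..#######
gen 16: #######.#####..######
gen 17: ########.#####..#####
gen 18: #########.#####..####
gen 19: ##########.#####..###
gen 20: ###########.#####..##
gen 21: ############.#####..#
gen 22: #############.#####..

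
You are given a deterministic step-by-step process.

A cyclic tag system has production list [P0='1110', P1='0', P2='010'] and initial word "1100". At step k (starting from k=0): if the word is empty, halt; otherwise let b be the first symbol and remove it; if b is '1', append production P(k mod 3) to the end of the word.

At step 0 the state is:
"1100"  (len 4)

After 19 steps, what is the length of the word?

t=0: "1100"  (len 4)
t=1: "1001110"  (len 7)
t=2: "0011100"  (len 7)
t=3: "011100"  (len 6)
t=4: "11100"  (len 5)
t=5: "11000"  (len 5)
t=6: "1000010"  (len 7)
t=7: "0000101110"  (len 10)
t=8: "000101110"  (len 9)
t=9: "00101110"  (len 8)
t=10: "0101110"  (len 7)
t=11: "101110"  (len 6)
t=12: "01110010"  (len 8)
t=13: "1110010"  (len 7)
t=14: "1100100"  (len 7)
t=15: "100100010"  (len 9)
t=16: "001000101110"  (len 12)
t=17: "01000101110"  (len 11)
t=18: "1000101110"  (len 10)
t=19: "0001011101110"  (len 13)

13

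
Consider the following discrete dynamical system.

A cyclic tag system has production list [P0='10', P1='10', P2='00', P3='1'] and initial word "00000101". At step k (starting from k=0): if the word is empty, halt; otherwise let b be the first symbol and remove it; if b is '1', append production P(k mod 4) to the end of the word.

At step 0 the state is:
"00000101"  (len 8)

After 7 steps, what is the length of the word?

3

0) "00000101"  (len 8)
1) "0000101"  (len 7)
2) "000101"  (len 6)
3) "00101"  (len 5)
4) "0101"  (len 4)
5) "101"  (len 3)
6) "0110"  (len 4)
7) "110"  (len 3)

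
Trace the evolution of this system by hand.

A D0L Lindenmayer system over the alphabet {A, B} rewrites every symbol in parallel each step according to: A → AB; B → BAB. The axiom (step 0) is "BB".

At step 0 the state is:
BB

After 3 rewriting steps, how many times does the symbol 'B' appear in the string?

k=0  BB
k=1  BABBAB
k=2  BABABBABBABABBAB
k=3  BABABBABABBABBABABBABBABABBABABBABBABABBAB

26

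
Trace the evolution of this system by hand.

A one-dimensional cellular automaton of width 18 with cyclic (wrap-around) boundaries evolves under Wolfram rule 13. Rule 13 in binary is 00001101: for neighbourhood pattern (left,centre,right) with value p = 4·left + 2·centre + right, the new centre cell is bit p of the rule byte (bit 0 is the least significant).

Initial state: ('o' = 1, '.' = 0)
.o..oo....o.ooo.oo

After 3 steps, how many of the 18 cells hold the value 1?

step 0: .o..oo....o.ooo.oo
step 1: .o..o..oo.o.o...o.
step 2: .o..o..o..o.o.o.o.
step 3: .o..o..o..o.o.o.o.

7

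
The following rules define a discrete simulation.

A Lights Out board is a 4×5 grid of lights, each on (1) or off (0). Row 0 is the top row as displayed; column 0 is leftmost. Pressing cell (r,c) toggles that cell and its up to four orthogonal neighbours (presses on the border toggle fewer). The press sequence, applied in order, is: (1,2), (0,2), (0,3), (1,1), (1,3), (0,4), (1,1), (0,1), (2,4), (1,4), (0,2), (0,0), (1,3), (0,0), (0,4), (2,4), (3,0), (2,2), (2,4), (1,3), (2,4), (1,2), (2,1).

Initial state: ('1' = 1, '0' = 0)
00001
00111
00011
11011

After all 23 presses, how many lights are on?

10

[0] 00001
00111
00011
11011
[1] 00101
01001
00111
11011
[2] 01011
01101
00111
11011
[3] 01100
01111
00111
11011
[4] 00100
10011
01111
11011
[5] 00110
10100
01101
11011
[6] 00101
10101
01101
11011
[7] 01101
01001
00101
11011
[8] 10001
00001
00101
11011
[9] 10001
00000
00110
11010
[10] 10000
00011
00111
11010
[11] 11110
00111
00111
11010
[12] 00110
10111
00111
11010
[13] 00100
10000
00101
11010
[14] 11100
00000
00101
11010
[15] 11111
00001
00101
11010
[16] 11111
00000
00110
11011
[17] 11111
00000
10110
00011
[18] 11111
00100
11000
00111
[19] 11111
00101
11011
00110
[20] 11101
00010
11001
00110
[21] 11101
00011
11010
00111
[22] 11001
01101
11110
00111
[23] 11001
00101
00010
01111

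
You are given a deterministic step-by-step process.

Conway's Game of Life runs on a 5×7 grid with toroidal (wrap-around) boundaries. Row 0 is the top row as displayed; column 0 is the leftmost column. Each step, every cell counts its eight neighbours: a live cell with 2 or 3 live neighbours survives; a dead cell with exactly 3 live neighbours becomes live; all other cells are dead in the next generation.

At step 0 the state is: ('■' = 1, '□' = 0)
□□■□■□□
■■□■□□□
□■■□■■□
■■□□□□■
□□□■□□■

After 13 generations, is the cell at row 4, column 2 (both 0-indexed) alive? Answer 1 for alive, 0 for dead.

1

0) □□■□■□□
■■□■□□□
□■■□■■□
■■□□□□■
□□□■□□■
1) ■■■□■□□
■□□□□■□
□□□■■■□
□■□■■□■
□■■■□■■
2) □□□□■□□
■□■□□■□
■□■■□□□
□■□□□□■
□□□□□□■
3) □□□□□■■
□□■□■□■
■□■■□□□
□■■□□□■
■□□□□■□
4) ■□□□■□□
■■■□■□■
■□□□□■■
□□■■□□■
■■□□□■□
5) □□■■■□□
□□□■■□□
□□□□■□□
□□■□■□□
■■■■■■□
6) □□□□□□□
□□■□□■□
□□□□■■□
□□■□□□□
□□□□□■□
7) □□□□□□□
□□□□■■□
□□□■■■□
□□□□■■□
□□□□□□□
8) □□□□□□□
□□□■□■□
□□□■□□■
□□□■□■□
□□□□□□□
9) □□□□□□□
□□□□■□□
□□■■□■■
□□□□■□□
□□□□□□□
10) □□□□□□□
□□□■■■□
□□□■□■□
□□□■■■□
□□□□□□□
11) □□□□■□□
□□□■□■□
□□■□□□■
□□□■□■□
□□□□■□□
12) □□□■■■□
□□□■■■□
□□■■□■■
□□□■■■□
□□□■■■□
13) □□■□□□■
□□□□□□□
□□■□□□■
□□□□□□□
□□■□□□■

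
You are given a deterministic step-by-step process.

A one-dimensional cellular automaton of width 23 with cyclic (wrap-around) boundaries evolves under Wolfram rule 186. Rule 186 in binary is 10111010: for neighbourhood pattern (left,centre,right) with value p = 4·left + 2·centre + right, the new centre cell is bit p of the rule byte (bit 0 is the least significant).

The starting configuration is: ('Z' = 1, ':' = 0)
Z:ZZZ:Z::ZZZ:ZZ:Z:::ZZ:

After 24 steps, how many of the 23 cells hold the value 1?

step 0: Z:ZZZ:Z::ZZZ:ZZ:Z:::ZZ:
step 1: :ZZZ:Z:ZZZZ:ZZ:Z:Z:ZZ:Z
step 2: ZZZ:Z:ZZZZ:ZZ:Z:Z:ZZ:Z:
step 3: ZZ:Z:ZZZZ:ZZ:Z:Z:ZZ:Z:Z
step 4: Z:Z:ZZZZ:ZZ:Z:Z:ZZ:Z:ZZ
step 5: :Z:ZZZZ:ZZ:Z:Z:ZZ:Z:ZZZ
step 6: Z:ZZZZ:ZZ:Z:Z:ZZ:Z:ZZZ:
step 7: :ZZZZ:ZZ:Z:Z:ZZ:Z:ZZZ:Z
step 8: ZZZZ:ZZ:Z:Z:ZZ:Z:ZZZ:Z:
step 9: ZZZ:ZZ:Z:Z:ZZ:Z:ZZZ:Z:Z
step 10: ZZ:ZZ:Z:Z:ZZ:Z:ZZZ:Z:ZZ
step 11: Z:ZZ:Z:Z:ZZ:Z:ZZZ:Z:ZZZ
step 12: :ZZ:Z:Z:ZZ:Z:ZZZ:Z:ZZZZ
step 13: ZZ:Z:Z:ZZ:Z:ZZZ:Z:ZZZZ:
step 14: Z:Z:Z:ZZ:Z:ZZZ:Z:ZZZZ:Z
step 15: :Z:Z:ZZ:Z:ZZZ:Z:ZZZZ:ZZ
step 16: Z:Z:ZZ:Z:ZZZ:Z:ZZZZ:ZZ:
step 17: :Z:ZZ:Z:ZZZ:Z:ZZZZ:ZZ:Z
step 18: Z:ZZ:Z:ZZZ:Z:ZZZZ:ZZ:Z:
step 19: :ZZ:Z:ZZZ:Z:ZZZZ:ZZ:Z:Z
step 20: ZZ:Z:ZZZ:Z:ZZZZ:ZZ:Z:Z:
step 21: Z:Z:ZZZ:Z:ZZZZ:ZZ:Z:Z:Z
step 22: :Z:ZZZ:Z:ZZZZ:ZZ:Z:Z:ZZ
step 23: Z:ZZZ:Z:ZZZZ:ZZ:Z:Z:ZZ:
step 24: :ZZZ:Z:ZZZZ:ZZ:Z:Z:ZZ:Z

15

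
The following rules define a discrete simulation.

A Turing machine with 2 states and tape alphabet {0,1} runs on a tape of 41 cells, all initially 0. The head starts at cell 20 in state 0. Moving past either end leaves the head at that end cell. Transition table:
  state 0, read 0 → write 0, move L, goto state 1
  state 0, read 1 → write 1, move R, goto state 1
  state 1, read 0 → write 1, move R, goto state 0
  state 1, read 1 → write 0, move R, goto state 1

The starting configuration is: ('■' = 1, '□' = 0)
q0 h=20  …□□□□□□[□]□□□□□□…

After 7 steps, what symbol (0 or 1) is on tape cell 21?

k=0  q0 h=20  …□□□□□□[□]□□□□□□…
k=1  q1 h=19  …□□□□□□[□]□□□□□□…
k=2  q0 h=20  …□□□□□■[□]□□□□□□…
k=3  q1 h=19  …□□□□□□[■]□□□□□□…
k=4  q1 h=20  …□□□□□□[□]□□□□□□…
k=5  q0 h=21  …□□□□□■[□]□□□□□□…
k=6  q1 h=20  …□□□□□□[■]□□□□□□…
k=7  q1 h=21  …□□□□□□[□]□□□□□□…

0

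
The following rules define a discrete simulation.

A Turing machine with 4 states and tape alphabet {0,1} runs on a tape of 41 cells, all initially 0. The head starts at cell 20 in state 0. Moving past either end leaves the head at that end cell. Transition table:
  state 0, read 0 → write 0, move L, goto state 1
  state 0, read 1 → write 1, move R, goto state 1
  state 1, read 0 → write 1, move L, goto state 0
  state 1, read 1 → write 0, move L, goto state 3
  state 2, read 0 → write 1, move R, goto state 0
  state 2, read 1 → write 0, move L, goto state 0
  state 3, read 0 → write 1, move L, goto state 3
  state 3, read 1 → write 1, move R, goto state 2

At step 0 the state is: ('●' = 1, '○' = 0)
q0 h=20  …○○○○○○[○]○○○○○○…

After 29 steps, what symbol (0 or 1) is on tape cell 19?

1

t=0: q0 h=20  …○○○○○○[○]○○○○○○…
t=1: q1 h=19  …○○○○○○[○]○○○○○○…
t=2: q0 h=18  …○○○○○○[○]●○○○○○…
t=3: q1 h=17  …○○○○○○[○]○●○○○○…
t=4: q0 h=16  …○○○○○○[○]●○●○○○…
t=5: q1 h=15  …○○○○○○[○]○●○●○○…
t=6: q0 h=14  …○○○○○○[○]●○●○●○…
t=7: q1 h=13  …○○○○○○[○]○●○●○●…
t=8: q0 h=12  …○○○○○○[○]●○●○●○…
t=9: q1 h=11  …○○○○○○[○]○●○●○●…
t=10: q0 h=10  …○○○○○○[○]●○●○●○…
t=11: q1 h= 9  …○○○○○○[○]○●○●○●…
t=12: q0 h= 8  …○○○○○○[○]●○●○●○…
t=13: q1 h= 7  …○○○○○○[○]○●○●○●…
t=14: q0 h= 6  |○○○○○○[○]●○●○●○…
t=15: q1 h= 5  |○○○○○[○]○●○●○●…
t=16: q0 h= 4  |○○○○[○]●○●○●○…
t=17: q1 h= 3  |○○○[○]○●○●○●…
t=18: q0 h= 2  |○○[○]●○●○●○…
t=19: q1 h= 1  |○[○]○●○●○●…
t=20: q0 h= 0  |[○]●○●○●○…
t=21: q1 h= 0  |[○]●○●○●○…
t=22: q0 h= 0  |[●]●○●○●○…
t=23: q1 h= 1  |●[●]○●○●○●…
t=24: q3 h= 0  |[●]○○●○●○…
t=25: q2 h= 1  |●[○]○●○●○●…
t=26: q0 h= 2  |●●[○]●○●○●○…
t=27: q1 h= 1  |●[●]○●○●○●…
t=28: q3 h= 0  |[●]○○●○●○…
t=29: q2 h= 1  |●[○]○●○●○●…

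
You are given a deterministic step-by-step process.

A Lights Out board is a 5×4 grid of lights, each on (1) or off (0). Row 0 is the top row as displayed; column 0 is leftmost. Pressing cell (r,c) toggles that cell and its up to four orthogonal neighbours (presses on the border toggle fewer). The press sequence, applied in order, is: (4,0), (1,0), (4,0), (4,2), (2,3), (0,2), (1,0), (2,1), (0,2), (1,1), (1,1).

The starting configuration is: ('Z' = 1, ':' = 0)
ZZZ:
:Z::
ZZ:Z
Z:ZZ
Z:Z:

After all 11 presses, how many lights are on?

t=0: ZZZ:
:Z::
ZZ:Z
Z:ZZ
Z:Z:
t=1: ZZZ:
:Z::
ZZ:Z
::ZZ
:ZZ:
t=2: :ZZ:
Z:::
:Z:Z
::ZZ
:ZZ:
t=3: :ZZ:
Z:::
:Z:Z
Z:ZZ
Z:Z:
t=4: :ZZ:
Z:::
:Z:Z
Z::Z
ZZ:Z
t=5: :ZZ:
Z::Z
:ZZ:
Z:::
ZZ:Z
t=6: :::Z
Z:ZZ
:ZZ:
Z:::
ZZ:Z
t=7: Z::Z
:ZZZ
ZZZ:
Z:::
ZZ:Z
t=8: Z::Z
::ZZ
::::
ZZ::
ZZ:Z
t=9: ZZZ:
:::Z
::::
ZZ::
ZZ:Z
t=10: Z:Z:
ZZZZ
:Z::
ZZ::
ZZ:Z
t=11: ZZZ:
:::Z
::::
ZZ::
ZZ:Z

9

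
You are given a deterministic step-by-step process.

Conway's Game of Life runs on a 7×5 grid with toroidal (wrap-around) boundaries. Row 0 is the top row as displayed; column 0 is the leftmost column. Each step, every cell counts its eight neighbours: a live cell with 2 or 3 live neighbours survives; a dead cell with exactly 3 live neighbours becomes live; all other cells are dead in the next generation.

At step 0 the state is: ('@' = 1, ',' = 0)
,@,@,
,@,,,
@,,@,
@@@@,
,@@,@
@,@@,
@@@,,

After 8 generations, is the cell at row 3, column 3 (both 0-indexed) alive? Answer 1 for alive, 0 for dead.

gen 0: ,@,@,
,@,,,
@,,@,
@@@@,
,@@,@
@,@@,
@@@,,
gen 1: ,,,,,
@@,,@
@,,@,
,,,,,
,,,,,
,,,,,
@,,,,
gen 2: ,@,,@
@@,,@
@@,,,
,,,,,
,,,,,
,,,,,
,,,,,
gen 3: ,@,,@
,,@,@
,@,,@
,,,,,
,,,,,
,,,,,
,,,,,
gen 4: @,,@,
,@@,@
@,,@,
,,,,,
,,,,,
,,,,,
,,,,,
gen 5: @@@@@
,@@,,
@@@@@
,,,,,
,,,,,
,,,,,
,,,,,
gen 6: @,,@@
,,,,,
@,,@@
@@@@@
,,,,,
,,,,,
@@@@@
gen 7: ,,,,,
,,,,,
,,,,,
,@@,,
@@@@@
@@@@@
,@@,,
gen 8: ,,,,,
,,,,,
,,,,,
,,,,@
,,,,,
,,,,,
,,,,@

0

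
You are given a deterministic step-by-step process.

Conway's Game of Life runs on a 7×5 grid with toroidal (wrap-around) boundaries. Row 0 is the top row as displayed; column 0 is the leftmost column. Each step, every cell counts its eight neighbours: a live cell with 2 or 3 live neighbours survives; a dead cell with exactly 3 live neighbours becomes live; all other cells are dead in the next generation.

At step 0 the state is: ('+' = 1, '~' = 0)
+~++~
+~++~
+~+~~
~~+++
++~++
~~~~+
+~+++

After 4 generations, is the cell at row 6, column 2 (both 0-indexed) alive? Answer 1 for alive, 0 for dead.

t=0: +~++~
+~++~
+~+~~
~~+++
++~++
~~~~+
+~+++
t=1: +~~~~
+~~~~
+~~~~
~~~~~
~+~~~
~~~~~
+~+~~
t=2: +~~~+
++~~+
~~~~~
~~~~~
~~~~~
~+~~~
~+~~~
t=3: ~~~~+
~+~~+
+~~~~
~~~~~
~~~~~
~~~~~
~+~~~
t=4: ~~~~~
~~~~+
+~~~~
~~~~~
~~~~~
~~~~~
~~~~~

0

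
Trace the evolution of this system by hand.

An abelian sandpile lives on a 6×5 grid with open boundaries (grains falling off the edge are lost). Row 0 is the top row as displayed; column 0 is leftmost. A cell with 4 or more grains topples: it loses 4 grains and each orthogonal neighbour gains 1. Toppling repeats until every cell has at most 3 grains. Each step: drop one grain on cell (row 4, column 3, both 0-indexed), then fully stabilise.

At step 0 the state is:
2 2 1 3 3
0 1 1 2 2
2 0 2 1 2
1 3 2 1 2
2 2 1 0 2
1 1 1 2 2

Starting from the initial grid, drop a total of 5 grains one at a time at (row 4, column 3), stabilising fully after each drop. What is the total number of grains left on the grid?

52

t=0: 2 2 1 3 3
0 1 1 2 2
2 0 2 1 2
1 3 2 1 2
2 2 1 0 2
1 1 1 2 2
t=1: 2 2 1 3 3
0 1 1 2 2
2 0 2 1 2
1 3 2 1 2
2 2 1 1 2
1 1 1 2 2
t=2: 2 2 1 3 3
0 1 1 2 2
2 0 2 1 2
1 3 2 1 2
2 2 1 2 2
1 1 1 2 2
t=3: 2 2 1 3 3
0 1 1 2 2
2 0 2 1 2
1 3 2 1 2
2 2 1 3 2
1 1 1 2 2
t=4: 2 2 1 3 3
0 1 1 2 2
2 0 2 1 2
1 3 2 2 2
2 2 2 0 3
1 1 1 3 2
t=5: 2 2 1 3 3
0 1 1 2 2
2 0 2 1 2
1 3 2 2 2
2 2 2 1 3
1 1 1 3 2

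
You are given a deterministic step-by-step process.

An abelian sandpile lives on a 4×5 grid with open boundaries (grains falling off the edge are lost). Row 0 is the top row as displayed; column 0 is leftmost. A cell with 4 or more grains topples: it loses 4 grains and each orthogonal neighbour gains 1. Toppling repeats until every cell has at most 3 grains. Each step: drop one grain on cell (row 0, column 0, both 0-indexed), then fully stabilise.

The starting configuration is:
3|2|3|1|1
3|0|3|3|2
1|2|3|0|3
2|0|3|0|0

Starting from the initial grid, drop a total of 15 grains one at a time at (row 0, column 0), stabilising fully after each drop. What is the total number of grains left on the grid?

[0] 3|2|3|1|1
3|0|3|3|2
1|2|3|0|3
2|0|3|0|0
[1] 1|3|3|1|1
0|1|3|3|2
2|2|3|0|3
2|0|3|0|0
[2] 2|3|3|1|1
0|1|3|3|2
2|2|3|0|3
2|0|3|0|0
[3] 3|3|3|1|1
0|1|3|3|2
2|2|3|0|3
2|0|3|0|0
[4] 1|1|1|3|1
1|3|2|0|3
2|3|1|2|3
2|1|0|1|0
[5] 2|1|1|3|1
1|3|2|0|3
2|3|1|2|3
2|1|0|1|0
[6] 3|1|1|3|1
1|3|2|0|3
2|3|1|2|3
2|1|0|1|0
[7] 0|2|1|3|1
2|3|2|0|3
2|3|1|2|3
2|1|0|1|0
[8] 1|2|1|3|1
2|3|2|0|3
2|3|1|2|3
2|1|0|1|0
[9] 2|2|1|3|1
2|3|2|0|3
2|3|1|2|3
2|1|0|1|0
[10] 3|2|1|3|1
2|3|2|0|3
2|3|1|2|3
2|1|0|1|0
[11] 0|3|1|3|1
3|3|2|0|3
2|3|1|2|3
2|1|0|1|0
[12] 1|3|1|3|1
3|3|2|0|3
2|3|1|2|3
2|1|0|1|0
[13] 2|3|1|3|1
3|3|2|0|3
2|3|1|2|3
2|1|0|1|0
[14] 3|3|1|3|1
3|3|2|0|3
2|3|1|2|3
2|1|0|1|0
[15] 2|1|2|3|1
2|2|3|0|3
0|1|2|2|3
3|2|0|1|0

33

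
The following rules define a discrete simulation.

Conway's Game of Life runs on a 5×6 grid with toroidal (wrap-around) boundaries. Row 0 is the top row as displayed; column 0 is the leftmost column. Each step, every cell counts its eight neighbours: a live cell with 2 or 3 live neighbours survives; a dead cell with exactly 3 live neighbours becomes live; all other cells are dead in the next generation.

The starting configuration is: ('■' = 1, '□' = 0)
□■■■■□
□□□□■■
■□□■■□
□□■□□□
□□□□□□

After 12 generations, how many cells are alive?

2

t=0: □■■■■□
□□□□■■
■□□■■□
□□■□□□
□□□□□□
t=1: □□■■■■
■■□□□□
□□□■■□
□□□■□□
□■□□□□
t=2: □□■■■■
■■□□□□
□□■■■□
□□■■■□
□□□□□□
t=3: ■■■■■■
■■□□□□
□□□□■■
□□■□■□
□□□□□■
t=4: □□■■■□
□□□□□□
■■□■■■
□□□■■□
□□□□□□
t=5: □□□■□□
■■□□□□
■□■■□■
■□■■□□
□□■□□□
t=6: □■■□□□
■■□■■■
□□□■■■
■□□□■■
□■■□□□
t=7: □□□□■■
□■□□□□
□■■□□□
■■■□□□
□□■■□■
t=8: ■□■■■■
■■■□□□
□□□□□□
■□□□□□
□□■■□■
t=9: □□□□□□
■□■□■□
■□□□□□
□□□□□□
□□■□□□
t=10: □■□■□□
□■□□□■
□■□□□■
□□□□□□
□□□□□□
t=11: ■□■□□□
□■□□■□
□□□□□□
□□□□□□
□□□□□□
t=12: □■□□□□
□■□□□□
□□□□□□
□□□□□□
□□□□□□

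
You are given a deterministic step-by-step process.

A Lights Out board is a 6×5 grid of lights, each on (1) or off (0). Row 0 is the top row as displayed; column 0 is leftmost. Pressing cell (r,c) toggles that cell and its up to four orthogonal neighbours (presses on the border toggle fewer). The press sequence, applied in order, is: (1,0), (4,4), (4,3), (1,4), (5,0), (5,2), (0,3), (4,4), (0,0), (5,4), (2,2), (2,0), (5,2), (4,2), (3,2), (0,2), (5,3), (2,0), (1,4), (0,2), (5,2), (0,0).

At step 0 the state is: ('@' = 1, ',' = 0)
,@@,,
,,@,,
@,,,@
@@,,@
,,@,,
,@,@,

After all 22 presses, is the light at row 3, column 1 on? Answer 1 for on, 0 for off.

gen 0: ,@@,,
,,@,,
@,,,@
@@,,@
,,@,,
,@,@,
gen 1: @@@,,
@@@,,
,,,,@
@@,,@
,,@,,
,@,@,
gen 2: @@@,,
@@@,,
,,,,@
@@,,,
,,@@@
,@,@@
gen 3: @@@,,
@@@,,
,,,,@
@@,@,
,,,,,
,@,,@
gen 4: @@@,@
@@@@@
,,,,,
@@,@,
,,,,,
,@,,@
gen 5: @@@,@
@@@@@
,,,,,
@@,@,
@,,,,
@,,,@
gen 6: @@@,@
@@@@@
,,,,,
@@,@,
@,@,,
@@@@@
gen 7: @@,@,
@@@,@
,,,,,
@@,@,
@,@,,
@@@@@
gen 8: @@,@,
@@@,@
,,,,,
@@,@@
@,@@@
@@@@,
gen 9: ,,,@,
,@@,@
,,,,,
@@,@@
@,@@@
@@@@,
gen 10: ,,,@,
,@@,@
,,,,,
@@,@@
@,@@,
@@@,@
gen 11: ,,,@,
,@,,@
,@@@,
@@@@@
@,@@,
@@@,@
gen 12: ,,,@,
@@,,@
@,@@,
,@@@@
@,@@,
@@@,@
gen 13: ,,,@,
@@,,@
@,@@,
,@@@@
@,,@,
@,,@@
gen 14: ,,,@,
@@,,@
@,@@,
,@,@@
@@@,,
@,@@@
gen 15: ,,,@,
@@,,@
@,,@,
,,@,@
@@,,,
@,@@@
gen 16: ,@@,,
@@@,@
@,,@,
,,@,@
@@,,,
@,@@@
gen 17: ,@@,,
@@@,@
@,,@,
,,@,@
@@,@,
@,,,,
gen 18: ,@@,,
,@@,@
,@,@,
@,@,@
@@,@,
@,,,,
gen 19: ,@@,@
,@@@,
,@,@@
@,@,@
@@,@,
@,,,,
gen 20: ,,,@@
,@,@,
,@,@@
@,@,@
@@,@,
@,,,,
gen 21: ,,,@@
,@,@,
,@,@@
@,@,@
@@@@,
@@@@,
gen 22: @@,@@
@@,@,
,@,@@
@,@,@
@@@@,
@@@@,

0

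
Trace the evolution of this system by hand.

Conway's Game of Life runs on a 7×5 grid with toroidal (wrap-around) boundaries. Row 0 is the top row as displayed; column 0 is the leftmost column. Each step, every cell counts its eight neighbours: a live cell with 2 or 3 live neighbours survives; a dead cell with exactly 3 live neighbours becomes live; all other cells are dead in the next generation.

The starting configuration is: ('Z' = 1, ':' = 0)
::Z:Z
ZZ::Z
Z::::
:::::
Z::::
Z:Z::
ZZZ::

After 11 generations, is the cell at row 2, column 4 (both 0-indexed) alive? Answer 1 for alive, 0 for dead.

step 0: ::Z:Z
ZZ::Z
Z::::
:::::
Z::::
Z:Z::
ZZZ::
step 1: ::Z:Z
:Z:ZZ
ZZ::Z
:::::
:Z:::
Z:Z:Z
Z:Z:Z
step 2: ::Z::
:Z:::
:ZZZZ
:Z:::
ZZ:::
::Z:Z
::Z::
step 3: :ZZ::
ZZ:::
:Z:Z:
:::ZZ
ZZZ::
Z:ZZ:
:ZZ::
step 4: :::::
Z::::
:Z:Z:
:::ZZ
Z::::
Z::ZZ
Z::::
step 5: :::::
:::::
Z:ZZ:
Z:ZZZ
Z::::
ZZ:::
Z::::
step 6: :::::
:::::
Z:Z::
Z:Z::
::ZZ:
ZZ::Z
ZZ:::
step 7: :::::
:::::
:::::
::Z:Z
::ZZ:
:::ZZ
:Z::Z
step 8: :::::
:::::
:::::
::Z::
::Z::
Z:::Z
Z::ZZ
step 9: ::::Z
:::::
:::::
:::::
:Z:Z:
ZZ:::
Z::Z:
step 10: ::::Z
:::::
:::::
:::::
ZZZ::
ZZ:::
ZZ:::
step 11: Z::::
:::::
:::::
:Z:::
Z:Z::
::::Z
:Z::Z

0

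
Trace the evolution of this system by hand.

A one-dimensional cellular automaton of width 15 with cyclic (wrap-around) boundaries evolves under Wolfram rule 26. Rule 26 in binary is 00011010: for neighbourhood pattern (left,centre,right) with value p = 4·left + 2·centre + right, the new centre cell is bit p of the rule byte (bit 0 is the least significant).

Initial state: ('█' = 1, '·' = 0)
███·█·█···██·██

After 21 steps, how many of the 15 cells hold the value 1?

5

0) ███·█·█···██·██
1) ·······█·██··█·
2) ······█··█·██·█
3) █····█·██··█···
4) ·█··█··█·██·█·█
5) ··██·██··█·····
6) ·██··█·██·█····
7) ██·██··█···█···
8) █··█·██·█·█·█·█
9) ·██··█········█
10) ·█·██·█······█·
11) █··█···█····█·█
12) ·██·█·█·█··█··█
13) ·█·······██·██·
14) █·█·····██··█·█
15) ···█···██·██··█
16) █·█·█·██··█·██·
17) ······█·██··█··
18) ·····█··█·██·█·
19) ····█·██··█···█
20) █··█··█·██·█·█·
21) ·██·██··█······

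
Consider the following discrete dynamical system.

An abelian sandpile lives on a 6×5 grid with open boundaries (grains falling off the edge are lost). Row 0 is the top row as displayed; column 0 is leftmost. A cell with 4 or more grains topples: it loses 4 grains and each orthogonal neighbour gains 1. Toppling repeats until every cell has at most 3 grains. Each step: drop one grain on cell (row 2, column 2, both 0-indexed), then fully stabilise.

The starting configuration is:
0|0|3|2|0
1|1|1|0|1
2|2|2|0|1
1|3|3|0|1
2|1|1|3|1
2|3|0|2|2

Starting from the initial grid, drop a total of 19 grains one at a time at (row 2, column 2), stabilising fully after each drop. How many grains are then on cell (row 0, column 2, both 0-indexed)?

2

[0] 0|0|3|2|0
1|1|1|0|1
2|2|2|0|1
1|3|3|0|1
2|1|1|3|1
2|3|0|2|2
[1] 0|0|3|2|0
1|1|1|0|1
2|2|3|0|1
1|3|3|0|1
2|1|1|3|1
2|3|0|2|2
[2] 0|0|3|2|0
1|2|2|0|1
3|0|2|1|1
2|1|1|1|1
2|2|2|3|1
2|3|0|2|2
[3] 0|0|3|2|0
1|2|2|0|1
3|0|3|1|1
2|1|1|1|1
2|2|2|3|1
2|3|0|2|2
[4] 0|0|3|2|0
1|2|3|0|1
3|1|0|2|1
2|1|2|1|1
2|2|2|3|1
2|3|0|2|2
[5] 0|0|3|2|0
1|2|3|0|1
3|1|1|2|1
2|1|2|1|1
2|2|2|3|1
2|3|0|2|2
[6] 0|0|3|2|0
1|2|3|0|1
3|1|2|2|1
2|1|2|1|1
2|2|2|3|1
2|3|0|2|2
[7] 0|0|3|2|0
1|2|3|0|1
3|1|3|2|1
2|1|2|1|1
2|2|2|3|1
2|3|0|2|2
[8] 0|1|0|3|0
1|3|1|1|1
3|2|1|3|1
2|1|3|1|1
2|2|2|3|1
2|3|0|2|2
[9] 0|1|0|3|0
1|3|1|1|1
3|2|2|3|1
2|1|3|1|1
2|2|2|3|1
2|3|0|2|2
[10] 0|1|0|3|0
1|3|1|1|1
3|2|3|3|1
2|1|3|1|1
2|2|2|3|1
2|3|0|2|2
[11] 0|1|0|3|0
1|3|2|2|1
3|3|2|0|2
2|2|0|3|1
2|2|3|3|1
2|3|0|2|2
[12] 0|1|0|3|0
1|3|2|2|1
3|3|3|0|2
2|2|0|3|1
2|2|3|3|1
2|3|0|2|2
[13] 0|2|1|3|0
3|1|0|3|1
0|2|2|1|2
3|3|1|3|1
2|2|3|3|1
2|3|0|2|2
[14] 0|2|1|3|0
3|1|0|3|1
0|2|3|1|2
3|3|1|3|1
2|2|3|3|1
2|3|0|2|2
[15] 0|2|1|3|0
3|1|1|3|1
0|3|0|2|2
3|3|2|3|1
2|2|3|3|1
2|3|0|2|2
[16] 0|2|1|3|0
3|1|1|3|1
0|3|1|2|2
3|3|2|3|1
2|2|3|3|1
2|3|0|2|2
[17] 0|2|1|3|0
3|1|1|3|1
0|3|2|2|2
3|3|2|3|1
2|2|3|3|1
2|3|0|2|2
[18] 0|2|1|3|0
3|1|1|3|1
0|3|3|2|2
3|3|2|3|1
2|2|3|3|1
2|3|0|2|2
[19] 0|2|2|0|1
3|2|3|1|2
2|1|3|1|3
1|3|2|2|2
1|2|2|1|2
0|1|2|3|2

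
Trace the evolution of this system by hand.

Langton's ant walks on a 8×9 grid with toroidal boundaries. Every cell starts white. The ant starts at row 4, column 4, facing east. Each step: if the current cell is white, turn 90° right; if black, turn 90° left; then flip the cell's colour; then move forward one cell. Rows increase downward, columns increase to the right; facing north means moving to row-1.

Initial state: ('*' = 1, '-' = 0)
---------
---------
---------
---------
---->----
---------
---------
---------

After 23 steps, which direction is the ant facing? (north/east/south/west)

south

0) ---------
---------
---------
---------
---->----
---------
---------
---------
1) ---------
---------
---------
---------
----*----
----v----
---------
---------
2) ---------
---------
---------
---------
----*----
---<*----
---------
---------
3) ---------
---------
---------
---------
---^*----
---**----
---------
---------
4) ---------
---------
---------
---------
---*>----
---**----
---------
---------
5) ---------
---------
---------
----^----
---*-----
---**----
---------
---------
6) ---------
---------
---------
----*>---
---*-----
---**----
---------
---------
7) ---------
---------
---------
----**---
---*-v---
---**----
---------
---------
8) ---------
---------
---------
----**---
---*<*---
---**----
---------
---------
9) ---------
---------
---------
----^*---
---***---
---**----
---------
---------
10) ---------
---------
---------
---<-*---
---***---
---**----
---------
---------
11) ---------
---------
---^-----
---*-*---
---***---
---**----
---------
---------
12) ---------
---------
---*>----
---*-*---
---***---
---**----
---------
---------
13) ---------
---------
---**----
---*v*---
---***---
---**----
---------
---------
14) ---------
---------
---**----
---<**---
---***---
---**----
---------
---------
15) ---------
---------
---**----
----**---
---v**---
---**----
---------
---------
16) ---------
---------
---**----
----**---
---->*---
---**----
---------
---------
17) ---------
---------
---**----
----^*---
-----*---
---**----
---------
---------
18) ---------
---------
---**----
---<-*---
-----*---
---**----
---------
---------
19) ---------
---------
---^*----
---*-*---
-----*---
---**----
---------
---------
20) ---------
---------
--<-*----
---*-*---
-----*---
---**----
---------
---------
21) ---------
--^------
--*-*----
---*-*---
-----*---
---**----
---------
---------
22) ---------
--*>-----
--*-*----
---*-*---
-----*---
---**----
---------
---------
23) ---------
--**-----
--*v*----
---*-*---
-----*---
---**----
---------
---------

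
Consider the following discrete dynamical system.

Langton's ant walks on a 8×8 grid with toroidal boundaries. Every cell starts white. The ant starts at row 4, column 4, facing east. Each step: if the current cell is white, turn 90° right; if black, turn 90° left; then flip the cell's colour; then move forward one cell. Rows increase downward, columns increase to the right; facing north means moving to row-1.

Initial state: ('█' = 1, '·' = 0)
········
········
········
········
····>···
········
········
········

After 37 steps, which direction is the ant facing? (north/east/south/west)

t=0: ········
········
········
········
····>···
········
········
········
t=1: ········
········
········
········
····█···
····v···
········
········
t=2: ········
········
········
········
····█···
···<█···
········
········
t=3: ········
········
········
········
···^█···
···██···
········
········
t=4: ········
········
········
········
···█>···
···██···
········
········
t=5: ········
········
········
····^···
···█····
···██···
········
········
t=6: ········
········
········
····█>··
···█····
···██···
········
········
t=7: ········
········
········
····██··
···█·v··
···██···
········
········
t=8: ········
········
········
····██··
···█<█··
···██···
········
········
t=9: ········
········
········
····^█··
···███··
···██···
········
········
t=10: ········
········
········
···<·█··
···███··
···██···
········
········
t=11: ········
········
···^····
···█·█··
···███··
···██···
········
········
t=12: ········
········
···█>···
···█·█··
···███··
···██···
········
········
t=13: ········
········
···██···
···█v█··
···███··
···██···
········
········
t=14: ········
········
···██···
···<██··
···███··
···██···
········
········
t=15: ········
········
···██···
····██··
···v██··
···██···
········
········
t=16: ········
········
···██···
····██··
····>█··
···██···
········
········
t=17: ········
········
···██···
····^█··
·····█··
···██···
········
········
t=18: ········
········
···██···
···<·█··
·····█··
···██···
········
········
t=19: ········
········
···^█···
···█·█··
·····█··
···██···
········
········
t=20: ········
········
··<·█···
···█·█··
·····█··
···██···
········
········
t=21: ········
··^·····
··█·█···
···█·█··
·····█··
···██···
········
········
t=22: ········
··█>····
··█·█···
···█·█··
·····█··
···██···
········
········
t=23: ········
··██····
··█v█···
···█·█··
·····█··
···██···
········
········
t=24: ········
··██····
··<██···
···█·█··
·····█··
···██···
········
········
t=25: ········
··██····
···██···
··v█·█··
·····█··
···██···
········
········
t=26: ········
··██····
···██···
·<██·█··
·····█··
···██···
········
········
t=27: ········
··██····
·^·██···
·███·█··
·····█··
···██···
········
········
t=28: ········
··██····
·█>██···
·███·█··
·····█··
···██···
········
········
t=29: ········
··██····
·████···
·█v█·█··
·····█··
···██···
········
········
t=30: ········
··██····
·████···
·█·>·█··
·····█··
···██···
········
········
t=31: ········
··██····
·██^█···
·█···█··
·····█··
···██···
········
········
t=32: ········
··██····
·█<·█···
·█···█··
·····█··
···██···
········
········
t=33: ········
··██····
·█··█···
·█v··█··
·····█··
···██···
········
········
t=34: ········
··██····
·█··█···
·<█··█··
·····█··
···██···
········
········
t=35: ········
··██····
·█··█···
··█··█··
·v···█··
···██···
········
········
t=36: ········
··██····
·█··█···
··█··█··
<█···█··
···██···
········
········
t=37: ········
··██····
·█··█···
^·█··█··
██···█··
···██···
········
········

north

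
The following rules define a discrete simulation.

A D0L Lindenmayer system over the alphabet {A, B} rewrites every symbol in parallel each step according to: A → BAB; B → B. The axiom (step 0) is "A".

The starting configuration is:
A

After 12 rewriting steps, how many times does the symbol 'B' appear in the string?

24

k=0  A
k=1  BAB
k=2  BBABB
k=3  BBBABBB
k=4  BBBBABBBB
k=5  BBBBBABBBBB
k=6  BBBBBBABBBBBB
k=7  BBBBBBBABBBBBBB
k=8  BBBBBBBBABBBBBBBB
k=9  BBBBBBBBBABBBBBBBBB
k=10  BBBBBBBBBBABBBBBBBBBB
k=11  BBBBBBBBBBBABBBBBBBBBBB
k=12  BBBBBBBBBBBBABBBBBBBBBBBB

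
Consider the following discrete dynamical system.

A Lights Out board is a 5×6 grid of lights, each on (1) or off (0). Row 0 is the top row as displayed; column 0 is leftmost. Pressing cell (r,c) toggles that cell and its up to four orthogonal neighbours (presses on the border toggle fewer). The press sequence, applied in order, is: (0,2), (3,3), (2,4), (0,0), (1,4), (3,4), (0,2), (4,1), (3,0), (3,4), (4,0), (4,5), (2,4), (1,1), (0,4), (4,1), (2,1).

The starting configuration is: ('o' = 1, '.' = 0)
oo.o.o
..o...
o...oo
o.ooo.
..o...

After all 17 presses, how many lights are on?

step 0: oo.o.o
..o...
o...oo
o.ooo.
..o...
step 1: o.o..o
......
o...oo
o.ooo.
..o...
step 2: o.o..o
......
o..ooo
o.....
..oo..
step 3: o.o..o
....o.
o.....
o...o.
..oo..
step 4: .oo..o
o...o.
o.....
o...o.
..oo..
step 5: .oo.oo
o..o.o
o...o.
o...o.
..oo..
step 6: .oo.oo
o..o.o
o.....
o..o.o
..ooo.
step 7: ...ooo
o.oo.o
o.....
o..o.o
..ooo.
step 8: ...ooo
o.oo.o
o.....
oo.o.o
oo.oo.
step 9: ...ooo
o.oo.o
......
...o.o
.o.oo.
step 10: ...ooo
o.oo.o
....o.
....o.
.o.o..
step 11: ...ooo
o.oo.o
....o.
o...o.
o..o..
step 12: ...ooo
o.oo.o
....o.
o...oo
o..ooo
step 13: ...ooo
o.oooo
...o.o
o....o
o..ooo
step 14: .o.ooo
.o.ooo
.o.o.o
o....o
o..ooo
step 15: .o....
.o.o.o
.o.o.o
o....o
o..ooo
step 16: .o....
.o.o.o
.o.o.o
oo...o
.ooooo
step 17: .o....
...o.o
o.oo.o
o....o
.ooooo

14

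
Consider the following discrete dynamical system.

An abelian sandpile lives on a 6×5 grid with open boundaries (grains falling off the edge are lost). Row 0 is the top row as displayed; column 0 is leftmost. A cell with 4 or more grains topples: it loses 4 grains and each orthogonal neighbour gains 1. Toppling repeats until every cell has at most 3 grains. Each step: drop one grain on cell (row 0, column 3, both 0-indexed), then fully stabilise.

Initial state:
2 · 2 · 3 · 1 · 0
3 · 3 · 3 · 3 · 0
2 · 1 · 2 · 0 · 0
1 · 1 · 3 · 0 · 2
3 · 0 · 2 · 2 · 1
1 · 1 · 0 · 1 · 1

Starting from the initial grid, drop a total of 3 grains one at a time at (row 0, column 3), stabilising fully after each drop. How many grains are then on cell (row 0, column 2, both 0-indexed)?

t=0: 2 · 2 · 3 · 1 · 0
3 · 3 · 3 · 3 · 0
2 · 1 · 2 · 0 · 0
1 · 1 · 3 · 0 · 2
3 · 0 · 2 · 2 · 1
1 · 1 · 0 · 1 · 1
t=1: 2 · 2 · 3 · 2 · 0
3 · 3 · 3 · 3 · 0
2 · 1 · 2 · 0 · 0
1 · 1 · 3 · 0 · 2
3 · 0 · 2 · 2 · 1
1 · 1 · 0 · 1 · 1
t=2: 2 · 2 · 3 · 3 · 0
3 · 3 · 3 · 3 · 0
2 · 1 · 2 · 0 · 0
1 · 1 · 3 · 0 · 2
3 · 0 · 2 · 2 · 1
1 · 1 · 0 · 1 · 1
t=3: 0 · 1 · 2 · 2 · 1
1 · 2 · 2 · 1 · 1
3 · 2 · 3 · 1 · 0
1 · 1 · 3 · 0 · 2
3 · 0 · 2 · 2 · 1
1 · 1 · 0 · 1 · 1

2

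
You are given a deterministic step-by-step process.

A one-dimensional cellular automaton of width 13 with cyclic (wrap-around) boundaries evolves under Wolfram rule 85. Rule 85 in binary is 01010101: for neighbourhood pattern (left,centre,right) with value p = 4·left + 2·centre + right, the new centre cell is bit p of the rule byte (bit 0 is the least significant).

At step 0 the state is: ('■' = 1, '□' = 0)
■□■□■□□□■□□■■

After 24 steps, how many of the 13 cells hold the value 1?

k=0  ■□■□■□□□■□□■■
k=1  ■□■□■■■□■■□□□
k=2  ■□■□□□■□□■■■□
k=3  ■□■■■□■■□□□■□
k=4  ■□□□■□□■■■□■□
k=5  ■■■□■■□□□■□■□
k=6  □□■□□■■■□■□■□
k=7  ■□■■□□□■□■□■■
k=8  ■□□■■■□■□■□□□
k=9  ■■□□□■□■□■■■□
k=10  □■■■□■□■□□□■□
k=11  □□□■□■□■■■□■■
k=12  ■■□■□■□□□■□□■
k=13  □■□■□■■■□■■□□
k=14  □■□■□□□■□□■■■
k=15  □■□■■■□■■□□□■
k=16  □■□□□■□□■■■□■
k=17  □■■■□■■□□□■□■
k=18  □□□■□□■■■□■□■
k=19  ■■□■■□□□■□■□■
k=20  □■□□■■■□■□■□□
k=21  □■■□□□■□■□■■■
k=22  □□■■■□■□■□□□■
k=23  ■□□□■□■□■■■□■
k=24  ■■■□■□■□□□■□□

6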